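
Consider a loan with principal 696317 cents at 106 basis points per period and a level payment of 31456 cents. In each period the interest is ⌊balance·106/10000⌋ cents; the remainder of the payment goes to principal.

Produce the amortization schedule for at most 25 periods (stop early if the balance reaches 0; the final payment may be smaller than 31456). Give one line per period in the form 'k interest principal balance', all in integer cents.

1 7380 24076 672241
2 7125 24331 647910
3 6867 24589 623321
4 6607 24849 598472
5 6343 25113 573359
6 6077 25379 547980
7 5808 25648 522332
8 5536 25920 496412
9 5261 26195 470217
10 4984 26472 443745
11 4703 26753 416992
12 4420 27036 389956
13 4133 27323 362633
14 3843 27613 335020
15 3551 27905 307115
16 3255 28201 278914
17 2956 28500 250414
18 2654 28802 221612
19 2349 29107 192505
20 2040 29416 163089
21 1728 29728 133361
22 1413 30043 103318
23 1095 30361 72957
24 773 30683 42274
25 448 31008 11266

1. interest=⌊696317·106/10000⌋=7380; principal=31456-7380=24076; balance=696317-24076=672241
2. interest=⌊672241·106/10000⌋=7125; principal=31456-7125=24331; balance=672241-24331=647910
3. interest=⌊647910·106/10000⌋=6867; principal=31456-6867=24589; balance=647910-24589=623321
4. interest=⌊623321·106/10000⌋=6607; principal=31456-6607=24849; balance=623321-24849=598472
5. interest=⌊598472·106/10000⌋=6343; principal=31456-6343=25113; balance=598472-25113=573359
6. interest=⌊573359·106/10000⌋=6077; principal=31456-6077=25379; balance=573359-25379=547980
7. interest=⌊547980·106/10000⌋=5808; principal=31456-5808=25648; balance=547980-25648=522332
8. interest=⌊522332·106/10000⌋=5536; principal=31456-5536=25920; balance=522332-25920=496412
9. interest=⌊496412·106/10000⌋=5261; principal=31456-5261=26195; balance=496412-26195=470217
10. interest=⌊470217·106/10000⌋=4984; principal=31456-4984=26472; balance=470217-26472=443745
11. interest=⌊443745·106/10000⌋=4703; principal=31456-4703=26753; balance=443745-26753=416992
12. interest=⌊416992·106/10000⌋=4420; principal=31456-4420=27036; balance=416992-27036=389956
13. interest=⌊389956·106/10000⌋=4133; principal=31456-4133=27323; balance=389956-27323=362633
14. interest=⌊362633·106/10000⌋=3843; principal=31456-3843=27613; balance=362633-27613=335020
15. interest=⌊335020·106/10000⌋=3551; principal=31456-3551=27905; balance=335020-27905=307115
16. interest=⌊307115·106/10000⌋=3255; principal=31456-3255=28201; balance=307115-28201=278914
17. interest=⌊278914·106/10000⌋=2956; principal=31456-2956=28500; balance=278914-28500=250414
18. interest=⌊250414·106/10000⌋=2654; principal=31456-2654=28802; balance=250414-28802=221612
19. interest=⌊221612·106/10000⌋=2349; principal=31456-2349=29107; balance=221612-29107=192505
20. interest=⌊192505·106/10000⌋=2040; principal=31456-2040=29416; balance=192505-29416=163089
21. interest=⌊163089·106/10000⌋=1728; principal=31456-1728=29728; balance=163089-29728=133361
22. interest=⌊133361·106/10000⌋=1413; principal=31456-1413=30043; balance=133361-30043=103318
23. interest=⌊103318·106/10000⌋=1095; principal=31456-1095=30361; balance=103318-30361=72957
24. interest=⌊72957·106/10000⌋=773; principal=31456-773=30683; balance=72957-30683=42274
25. interest=⌊42274·106/10000⌋=448; principal=31456-448=31008; balance=42274-31008=11266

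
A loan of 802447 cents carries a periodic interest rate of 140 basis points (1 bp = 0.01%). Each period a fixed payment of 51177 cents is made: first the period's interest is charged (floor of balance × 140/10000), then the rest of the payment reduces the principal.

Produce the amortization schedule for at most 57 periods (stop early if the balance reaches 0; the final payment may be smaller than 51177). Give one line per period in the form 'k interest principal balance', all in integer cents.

1. interest=⌊802447·140/10000⌋=11234; principal=51177-11234=39943; balance=802447-39943=762504
2. interest=⌊762504·140/10000⌋=10675; principal=51177-10675=40502; balance=762504-40502=722002
3. interest=⌊722002·140/10000⌋=10108; principal=51177-10108=41069; balance=722002-41069=680933
4. interest=⌊680933·140/10000⌋=9533; principal=51177-9533=41644; balance=680933-41644=639289
5. interest=⌊639289·140/10000⌋=8950; principal=51177-8950=42227; balance=639289-42227=597062
6. interest=⌊597062·140/10000⌋=8358; principal=51177-8358=42819; balance=597062-42819=554243
7. interest=⌊554243·140/10000⌋=7759; principal=51177-7759=43418; balance=554243-43418=510825
8. interest=⌊510825·140/10000⌋=7151; principal=51177-7151=44026; balance=510825-44026=466799
9. interest=⌊466799·140/10000⌋=6535; principal=51177-6535=44642; balance=466799-44642=422157
10. interest=⌊422157·140/10000⌋=5910; principal=51177-5910=45267; balance=422157-45267=376890
11. interest=⌊376890·140/10000⌋=5276; principal=51177-5276=45901; balance=376890-45901=330989
12. interest=⌊330989·140/10000⌋=4633; principal=51177-4633=46544; balance=330989-46544=284445
13. interest=⌊284445·140/10000⌋=3982; principal=51177-3982=47195; balance=284445-47195=237250
14. interest=⌊237250·140/10000⌋=3321; principal=51177-3321=47856; balance=237250-47856=189394
15. interest=⌊189394·140/10000⌋=2651; principal=51177-2651=48526; balance=189394-48526=140868
16. interest=⌊140868·140/10000⌋=1972; principal=51177-1972=49205; balance=140868-49205=91663
17. interest=⌊91663·140/10000⌋=1283; principal=51177-1283=49894; balance=91663-49894=41769
18. interest=⌊41769·140/10000⌋=584; principal=min(51177-584,41769)=41769; balance=41769-41769=0

1 11234 39943 762504
2 10675 40502 722002
3 10108 41069 680933
4 9533 41644 639289
5 8950 42227 597062
6 8358 42819 554243
7 7759 43418 510825
8 7151 44026 466799
9 6535 44642 422157
10 5910 45267 376890
11 5276 45901 330989
12 4633 46544 284445
13 3982 47195 237250
14 3321 47856 189394
15 2651 48526 140868
16 1972 49205 91663
17 1283 49894 41769
18 584 41769 0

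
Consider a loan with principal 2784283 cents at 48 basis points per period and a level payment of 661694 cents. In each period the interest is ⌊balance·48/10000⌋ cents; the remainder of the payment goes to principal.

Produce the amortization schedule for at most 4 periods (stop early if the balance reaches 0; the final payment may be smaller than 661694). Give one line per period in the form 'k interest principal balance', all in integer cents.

1. interest=⌊2784283·48/10000⌋=13364; principal=661694-13364=648330; balance=2784283-648330=2135953
2. interest=⌊2135953·48/10000⌋=10252; principal=661694-10252=651442; balance=2135953-651442=1484511
3. interest=⌊1484511·48/10000⌋=7125; principal=661694-7125=654569; balance=1484511-654569=829942
4. interest=⌊829942·48/10000⌋=3983; principal=661694-3983=657711; balance=829942-657711=172231

1 13364 648330 2135953
2 10252 651442 1484511
3 7125 654569 829942
4 3983 657711 172231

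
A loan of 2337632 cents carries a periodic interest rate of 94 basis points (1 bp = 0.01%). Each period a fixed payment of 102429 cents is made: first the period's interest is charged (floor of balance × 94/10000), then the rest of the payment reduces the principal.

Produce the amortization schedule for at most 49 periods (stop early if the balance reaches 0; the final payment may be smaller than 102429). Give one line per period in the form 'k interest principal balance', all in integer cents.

1. interest=⌊2337632·94/10000⌋=21973; principal=102429-21973=80456; balance=2337632-80456=2257176
2. interest=⌊2257176·94/10000⌋=21217; principal=102429-21217=81212; balance=2257176-81212=2175964
3. interest=⌊2175964·94/10000⌋=20454; principal=102429-20454=81975; balance=2175964-81975=2093989
4. interest=⌊2093989·94/10000⌋=19683; principal=102429-19683=82746; balance=2093989-82746=2011243
5. interest=⌊2011243·94/10000⌋=18905; principal=102429-18905=83524; balance=2011243-83524=1927719
6. interest=⌊1927719·94/10000⌋=18120; principal=102429-18120=84309; balance=1927719-84309=1843410
7. interest=⌊1843410·94/10000⌋=17328; principal=102429-17328=85101; balance=1843410-85101=1758309
8. interest=⌊1758309·94/10000⌋=16528; principal=102429-16528=85901; balance=1758309-85901=1672408
9. interest=⌊1672408·94/10000⌋=15720; principal=102429-15720=86709; balance=1672408-86709=1585699
10. interest=⌊1585699·94/10000⌋=14905; principal=102429-14905=87524; balance=1585699-87524=1498175
11. interest=⌊1498175·94/10000⌋=14082; principal=102429-14082=88347; balance=1498175-88347=1409828
12. interest=⌊1409828·94/10000⌋=13252; principal=102429-13252=89177; balance=1409828-89177=1320651
13. interest=⌊1320651·94/10000⌋=12414; principal=102429-12414=90015; balance=1320651-90015=1230636
14. interest=⌊1230636·94/10000⌋=11567; principal=102429-11567=90862; balance=1230636-90862=1139774
15. interest=⌊1139774·94/10000⌋=10713; principal=102429-10713=91716; balance=1139774-91716=1048058
16. interest=⌊1048058·94/10000⌋=9851; principal=102429-9851=92578; balance=1048058-92578=955480
17. interest=⌊955480·94/10000⌋=8981; principal=102429-8981=93448; balance=955480-93448=862032
18. interest=⌊862032·94/10000⌋=8103; principal=102429-8103=94326; balance=862032-94326=767706
19. interest=⌊767706·94/10000⌋=7216; principal=102429-7216=95213; balance=767706-95213=672493
20. interest=⌊672493·94/10000⌋=6321; principal=102429-6321=96108; balance=672493-96108=576385
21. interest=⌊576385·94/10000⌋=5418; principal=102429-5418=97011; balance=576385-97011=479374
22. interest=⌊479374·94/10000⌋=4506; principal=102429-4506=97923; balance=479374-97923=381451
23. interest=⌊381451·94/10000⌋=3585; principal=102429-3585=98844; balance=381451-98844=282607
24. interest=⌊282607·94/10000⌋=2656; principal=102429-2656=99773; balance=282607-99773=182834
25. interest=⌊182834·94/10000⌋=1718; principal=102429-1718=100711; balance=182834-100711=82123
26. interest=⌊82123·94/10000⌋=771; principal=min(102429-771,82123)=82123; balance=82123-82123=0

1 21973 80456 2257176
2 21217 81212 2175964
3 20454 81975 2093989
4 19683 82746 2011243
5 18905 83524 1927719
6 18120 84309 1843410
7 17328 85101 1758309
8 16528 85901 1672408
9 15720 86709 1585699
10 14905 87524 1498175
11 14082 88347 1409828
12 13252 89177 1320651
13 12414 90015 1230636
14 11567 90862 1139774
15 10713 91716 1048058
16 9851 92578 955480
17 8981 93448 862032
18 8103 94326 767706
19 7216 95213 672493
20 6321 96108 576385
21 5418 97011 479374
22 4506 97923 381451
23 3585 98844 282607
24 2656 99773 182834
25 1718 100711 82123
26 771 82123 0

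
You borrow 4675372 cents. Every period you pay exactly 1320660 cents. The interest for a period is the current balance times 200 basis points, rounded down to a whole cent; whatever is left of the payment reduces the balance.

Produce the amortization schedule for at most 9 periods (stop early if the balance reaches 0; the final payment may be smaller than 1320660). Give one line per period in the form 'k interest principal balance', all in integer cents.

1. interest=⌊4675372·200/10000⌋=93507; principal=1320660-93507=1227153; balance=4675372-1227153=3448219
2. interest=⌊3448219·200/10000⌋=68964; principal=1320660-68964=1251696; balance=3448219-1251696=2196523
3. interest=⌊2196523·200/10000⌋=43930; principal=1320660-43930=1276730; balance=2196523-1276730=919793
4. interest=⌊919793·200/10000⌋=18395; principal=min(1320660-18395,919793)=919793; balance=919793-919793=0

1 93507 1227153 3448219
2 68964 1251696 2196523
3 43930 1276730 919793
4 18395 919793 0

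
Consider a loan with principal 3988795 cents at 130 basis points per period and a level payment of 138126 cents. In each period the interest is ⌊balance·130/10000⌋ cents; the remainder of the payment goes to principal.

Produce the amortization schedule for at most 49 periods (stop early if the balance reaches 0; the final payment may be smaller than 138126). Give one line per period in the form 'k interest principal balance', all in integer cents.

1 51854 86272 3902523
2 50732 87394 3815129
3 49596 88530 3726599
4 48445 89681 3636918
5 47279 90847 3546071
6 46098 92028 3454043
7 44902 93224 3360819
8 43690 94436 3266383
9 42462 95664 3170719
10 41219 96907 3073812
11 39959 98167 2975645
12 38683 99443 2876202
13 37390 100736 2775466
14 36081 102045 2673421
15 34754 103372 2570049
16 33410 104716 2465333
17 32049 106077 2359256
18 30670 107456 2251800
19 29273 108853 2142947
20 27858 110268 2032679
21 26424 111702 1920977
22 24972 113154 1807823
23 23501 114625 1693198
24 22011 116115 1577083
25 20502 117624 1459459
26 18972 119154 1340305
27 17423 120703 1219602
28 15854 122272 1097330
29 14265 123861 973469
30 12655 125471 847998
31 11023 127103 720895
32 9371 128755 592140
33 7697 130429 461711
34 6002 132124 329587
35 4284 133842 195745
36 2544 135582 60163
37 782 60163 0

1. interest=⌊3988795·130/10000⌋=51854; principal=138126-51854=86272; balance=3988795-86272=3902523
2. interest=⌊3902523·130/10000⌋=50732; principal=138126-50732=87394; balance=3902523-87394=3815129
3. interest=⌊3815129·130/10000⌋=49596; principal=138126-49596=88530; balance=3815129-88530=3726599
4. interest=⌊3726599·130/10000⌋=48445; principal=138126-48445=89681; balance=3726599-89681=3636918
5. interest=⌊3636918·130/10000⌋=47279; principal=138126-47279=90847; balance=3636918-90847=3546071
6. interest=⌊3546071·130/10000⌋=46098; principal=138126-46098=92028; balance=3546071-92028=3454043
7. interest=⌊3454043·130/10000⌋=44902; principal=138126-44902=93224; balance=3454043-93224=3360819
8. interest=⌊3360819·130/10000⌋=43690; principal=138126-43690=94436; balance=3360819-94436=3266383
9. interest=⌊3266383·130/10000⌋=42462; principal=138126-42462=95664; balance=3266383-95664=3170719
10. interest=⌊3170719·130/10000⌋=41219; principal=138126-41219=96907; balance=3170719-96907=3073812
11. interest=⌊3073812·130/10000⌋=39959; principal=138126-39959=98167; balance=3073812-98167=2975645
12. interest=⌊2975645·130/10000⌋=38683; principal=138126-38683=99443; balance=2975645-99443=2876202
13. interest=⌊2876202·130/10000⌋=37390; principal=138126-37390=100736; balance=2876202-100736=2775466
14. interest=⌊2775466·130/10000⌋=36081; principal=138126-36081=102045; balance=2775466-102045=2673421
15. interest=⌊2673421·130/10000⌋=34754; principal=138126-34754=103372; balance=2673421-103372=2570049
16. interest=⌊2570049·130/10000⌋=33410; principal=138126-33410=104716; balance=2570049-104716=2465333
17. interest=⌊2465333·130/10000⌋=32049; principal=138126-32049=106077; balance=2465333-106077=2359256
18. interest=⌊2359256·130/10000⌋=30670; principal=138126-30670=107456; balance=2359256-107456=2251800
19. interest=⌊2251800·130/10000⌋=29273; principal=138126-29273=108853; balance=2251800-108853=2142947
20. interest=⌊2142947·130/10000⌋=27858; principal=138126-27858=110268; balance=2142947-110268=2032679
21. interest=⌊2032679·130/10000⌋=26424; principal=138126-26424=111702; balance=2032679-111702=1920977
22. interest=⌊1920977·130/10000⌋=24972; principal=138126-24972=113154; balance=1920977-113154=1807823
23. interest=⌊1807823·130/10000⌋=23501; principal=138126-23501=114625; balance=1807823-114625=1693198
24. interest=⌊1693198·130/10000⌋=22011; principal=138126-22011=116115; balance=1693198-116115=1577083
25. interest=⌊1577083·130/10000⌋=20502; principal=138126-20502=117624; balance=1577083-117624=1459459
26. interest=⌊1459459·130/10000⌋=18972; principal=138126-18972=119154; balance=1459459-119154=1340305
27. interest=⌊1340305·130/10000⌋=17423; principal=138126-17423=120703; balance=1340305-120703=1219602
28. interest=⌊1219602·130/10000⌋=15854; principal=138126-15854=122272; balance=1219602-122272=1097330
29. interest=⌊1097330·130/10000⌋=14265; principal=138126-14265=123861; balance=1097330-123861=973469
30. interest=⌊973469·130/10000⌋=12655; principal=138126-12655=125471; balance=973469-125471=847998
31. interest=⌊847998·130/10000⌋=11023; principal=138126-11023=127103; balance=847998-127103=720895
32. interest=⌊720895·130/10000⌋=9371; principal=138126-9371=128755; balance=720895-128755=592140
33. interest=⌊592140·130/10000⌋=7697; principal=138126-7697=130429; balance=592140-130429=461711
34. interest=⌊461711·130/10000⌋=6002; principal=138126-6002=132124; balance=461711-132124=329587
35. interest=⌊329587·130/10000⌋=4284; principal=138126-4284=133842; balance=329587-133842=195745
36. interest=⌊195745·130/10000⌋=2544; principal=138126-2544=135582; balance=195745-135582=60163
37. interest=⌊60163·130/10000⌋=782; principal=min(138126-782,60163)=60163; balance=60163-60163=0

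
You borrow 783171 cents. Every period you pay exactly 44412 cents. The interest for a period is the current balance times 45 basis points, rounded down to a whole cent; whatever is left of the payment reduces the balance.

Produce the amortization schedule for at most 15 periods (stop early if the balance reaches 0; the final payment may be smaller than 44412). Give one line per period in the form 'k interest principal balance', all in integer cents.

1 3524 40888 742283
2 3340 41072 701211
3 3155 41257 659954
4 2969 41443 618511
5 2783 41629 576882
6 2595 41817 535065
7 2407 42005 493060
8 2218 42194 450866
9 2028 42384 408482
10 1838 42574 365908
11 1646 42766 323142
12 1454 42958 280184
13 1260 43152 237032
14 1066 43346 193686
15 871 43541 150145

1. interest=⌊783171·45/10000⌋=3524; principal=44412-3524=40888; balance=783171-40888=742283
2. interest=⌊742283·45/10000⌋=3340; principal=44412-3340=41072; balance=742283-41072=701211
3. interest=⌊701211·45/10000⌋=3155; principal=44412-3155=41257; balance=701211-41257=659954
4. interest=⌊659954·45/10000⌋=2969; principal=44412-2969=41443; balance=659954-41443=618511
5. interest=⌊618511·45/10000⌋=2783; principal=44412-2783=41629; balance=618511-41629=576882
6. interest=⌊576882·45/10000⌋=2595; principal=44412-2595=41817; balance=576882-41817=535065
7. interest=⌊535065·45/10000⌋=2407; principal=44412-2407=42005; balance=535065-42005=493060
8. interest=⌊493060·45/10000⌋=2218; principal=44412-2218=42194; balance=493060-42194=450866
9. interest=⌊450866·45/10000⌋=2028; principal=44412-2028=42384; balance=450866-42384=408482
10. interest=⌊408482·45/10000⌋=1838; principal=44412-1838=42574; balance=408482-42574=365908
11. interest=⌊365908·45/10000⌋=1646; principal=44412-1646=42766; balance=365908-42766=323142
12. interest=⌊323142·45/10000⌋=1454; principal=44412-1454=42958; balance=323142-42958=280184
13. interest=⌊280184·45/10000⌋=1260; principal=44412-1260=43152; balance=280184-43152=237032
14. interest=⌊237032·45/10000⌋=1066; principal=44412-1066=43346; balance=237032-43346=193686
15. interest=⌊193686·45/10000⌋=871; principal=44412-871=43541; balance=193686-43541=150145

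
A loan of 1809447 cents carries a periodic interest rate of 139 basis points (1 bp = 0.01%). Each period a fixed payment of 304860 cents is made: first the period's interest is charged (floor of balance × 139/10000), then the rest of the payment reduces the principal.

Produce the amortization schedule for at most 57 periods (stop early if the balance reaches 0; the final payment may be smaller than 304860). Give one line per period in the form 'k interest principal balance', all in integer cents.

1. interest=⌊1809447·139/10000⌋=25151; principal=304860-25151=279709; balance=1809447-279709=1529738
2. interest=⌊1529738·139/10000⌋=21263; principal=304860-21263=283597; balance=1529738-283597=1246141
3. interest=⌊1246141·139/10000⌋=17321; principal=304860-17321=287539; balance=1246141-287539=958602
4. interest=⌊958602·139/10000⌋=13324; principal=304860-13324=291536; balance=958602-291536=667066
5. interest=⌊667066·139/10000⌋=9272; principal=304860-9272=295588; balance=667066-295588=371478
6. interest=⌊371478·139/10000⌋=5163; principal=304860-5163=299697; balance=371478-299697=71781
7. interest=⌊71781·139/10000⌋=997; principal=min(304860-997,71781)=71781; balance=71781-71781=0

1 25151 279709 1529738
2 21263 283597 1246141
3 17321 287539 958602
4 13324 291536 667066
5 9272 295588 371478
6 5163 299697 71781
7 997 71781 0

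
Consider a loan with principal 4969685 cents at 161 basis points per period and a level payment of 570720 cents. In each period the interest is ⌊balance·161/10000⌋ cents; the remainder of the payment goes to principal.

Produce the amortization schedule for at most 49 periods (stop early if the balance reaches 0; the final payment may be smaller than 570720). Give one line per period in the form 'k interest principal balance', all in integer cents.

1. interest=⌊4969685·161/10000⌋=80011; principal=570720-80011=490709; balance=4969685-490709=4478976
2. interest=⌊4478976·161/10000⌋=72111; principal=570720-72111=498609; balance=4478976-498609=3980367
3. interest=⌊3980367·161/10000⌋=64083; principal=570720-64083=506637; balance=3980367-506637=3473730
4. interest=⌊3473730·161/10000⌋=55927; principal=570720-55927=514793; balance=3473730-514793=2958937
5. interest=⌊2958937·161/10000⌋=47638; principal=570720-47638=523082; balance=2958937-523082=2435855
6. interest=⌊2435855·161/10000⌋=39217; principal=570720-39217=531503; balance=2435855-531503=1904352
7. interest=⌊1904352·161/10000⌋=30660; principal=570720-30660=540060; balance=1904352-540060=1364292
8. interest=⌊1364292·161/10000⌋=21965; principal=570720-21965=548755; balance=1364292-548755=815537
9. interest=⌊815537·161/10000⌋=13130; principal=570720-13130=557590; balance=815537-557590=257947
10. interest=⌊257947·161/10000⌋=4152; principal=min(570720-4152,257947)=257947; balance=257947-257947=0

1 80011 490709 4478976
2 72111 498609 3980367
3 64083 506637 3473730
4 55927 514793 2958937
5 47638 523082 2435855
6 39217 531503 1904352
7 30660 540060 1364292
8 21965 548755 815537
9 13130 557590 257947
10 4152 257947 0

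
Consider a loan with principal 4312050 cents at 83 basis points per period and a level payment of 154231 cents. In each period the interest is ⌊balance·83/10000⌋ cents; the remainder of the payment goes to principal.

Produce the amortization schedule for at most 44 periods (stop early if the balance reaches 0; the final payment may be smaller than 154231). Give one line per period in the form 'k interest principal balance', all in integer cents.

1 35790 118441 4193609
2 34806 119425 4074184
3 33815 120416 3953768
4 32816 121415 3832353
5 31808 122423 3709930
6 30792 123439 3586491
7 29767 124464 3462027
8 28734 125497 3336530
9 27693 126538 3209992
10 26642 127589 3082403
11 25583 128648 2953755
12 24516 129715 2824040
13 23439 130792 2693248
14 22353 131878 2561370
15 21259 132972 2428398
16 20155 134076 2294322
17 19042 135189 2159133
18 17920 136311 2022822
19 16789 137442 1885380
20 15648 138583 1746797
21 14498 139733 1607064
22 13338 140893 1466171
23 12169 142062 1324109
24 10990 143241 1180868
25 9801 144430 1036438
26 8602 145629 890809
27 7393 146838 743971
28 6174 148057 595914
29 4946 149285 446629
30 3707 150524 296105
31 2457 151774 144331
32 1197 144331 0

1. interest=⌊4312050·83/10000⌋=35790; principal=154231-35790=118441; balance=4312050-118441=4193609
2. interest=⌊4193609·83/10000⌋=34806; principal=154231-34806=119425; balance=4193609-119425=4074184
3. interest=⌊4074184·83/10000⌋=33815; principal=154231-33815=120416; balance=4074184-120416=3953768
4. interest=⌊3953768·83/10000⌋=32816; principal=154231-32816=121415; balance=3953768-121415=3832353
5. interest=⌊3832353·83/10000⌋=31808; principal=154231-31808=122423; balance=3832353-122423=3709930
6. interest=⌊3709930·83/10000⌋=30792; principal=154231-30792=123439; balance=3709930-123439=3586491
7. interest=⌊3586491·83/10000⌋=29767; principal=154231-29767=124464; balance=3586491-124464=3462027
8. interest=⌊3462027·83/10000⌋=28734; principal=154231-28734=125497; balance=3462027-125497=3336530
9. interest=⌊3336530·83/10000⌋=27693; principal=154231-27693=126538; balance=3336530-126538=3209992
10. interest=⌊3209992·83/10000⌋=26642; principal=154231-26642=127589; balance=3209992-127589=3082403
11. interest=⌊3082403·83/10000⌋=25583; principal=154231-25583=128648; balance=3082403-128648=2953755
12. interest=⌊2953755·83/10000⌋=24516; principal=154231-24516=129715; balance=2953755-129715=2824040
13. interest=⌊2824040·83/10000⌋=23439; principal=154231-23439=130792; balance=2824040-130792=2693248
14. interest=⌊2693248·83/10000⌋=22353; principal=154231-22353=131878; balance=2693248-131878=2561370
15. interest=⌊2561370·83/10000⌋=21259; principal=154231-21259=132972; balance=2561370-132972=2428398
16. interest=⌊2428398·83/10000⌋=20155; principal=154231-20155=134076; balance=2428398-134076=2294322
17. interest=⌊2294322·83/10000⌋=19042; principal=154231-19042=135189; balance=2294322-135189=2159133
18. interest=⌊2159133·83/10000⌋=17920; principal=154231-17920=136311; balance=2159133-136311=2022822
19. interest=⌊2022822·83/10000⌋=16789; principal=154231-16789=137442; balance=2022822-137442=1885380
20. interest=⌊1885380·83/10000⌋=15648; principal=154231-15648=138583; balance=1885380-138583=1746797
21. interest=⌊1746797·83/10000⌋=14498; principal=154231-14498=139733; balance=1746797-139733=1607064
22. interest=⌊1607064·83/10000⌋=13338; principal=154231-13338=140893; balance=1607064-140893=1466171
23. interest=⌊1466171·83/10000⌋=12169; principal=154231-12169=142062; balance=1466171-142062=1324109
24. interest=⌊1324109·83/10000⌋=10990; principal=154231-10990=143241; balance=1324109-143241=1180868
25. interest=⌊1180868·83/10000⌋=9801; principal=154231-9801=144430; balance=1180868-144430=1036438
26. interest=⌊1036438·83/10000⌋=8602; principal=154231-8602=145629; balance=1036438-145629=890809
27. interest=⌊890809·83/10000⌋=7393; principal=154231-7393=146838; balance=890809-146838=743971
28. interest=⌊743971·83/10000⌋=6174; principal=154231-6174=148057; balance=743971-148057=595914
29. interest=⌊595914·83/10000⌋=4946; principal=154231-4946=149285; balance=595914-149285=446629
30. interest=⌊446629·83/10000⌋=3707; principal=154231-3707=150524; balance=446629-150524=296105
31. interest=⌊296105·83/10000⌋=2457; principal=154231-2457=151774; balance=296105-151774=144331
32. interest=⌊144331·83/10000⌋=1197; principal=min(154231-1197,144331)=144331; balance=144331-144331=0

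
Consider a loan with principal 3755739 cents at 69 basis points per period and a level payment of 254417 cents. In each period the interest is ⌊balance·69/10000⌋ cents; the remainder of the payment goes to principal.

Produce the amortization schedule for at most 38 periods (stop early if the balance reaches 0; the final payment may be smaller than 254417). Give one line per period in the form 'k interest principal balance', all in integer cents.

1 25914 228503 3527236
2 24337 230080 3297156
3 22750 231667 3065489
4 21151 233266 2832223
5 19542 234875 2597348
6 17921 236496 2360852
7 16289 238128 2122724
8 14646 239771 1882953
9 12992 241425 1641528
10 11326 243091 1398437
11 9649 244768 1153669
12 7960 246457 907212
13 6259 248158 659054
14 4547 249870 409184
15 2823 251594 157590
16 1087 157590 0

1. interest=⌊3755739·69/10000⌋=25914; principal=254417-25914=228503; balance=3755739-228503=3527236
2. interest=⌊3527236·69/10000⌋=24337; principal=254417-24337=230080; balance=3527236-230080=3297156
3. interest=⌊3297156·69/10000⌋=22750; principal=254417-22750=231667; balance=3297156-231667=3065489
4. interest=⌊3065489·69/10000⌋=21151; principal=254417-21151=233266; balance=3065489-233266=2832223
5. interest=⌊2832223·69/10000⌋=19542; principal=254417-19542=234875; balance=2832223-234875=2597348
6. interest=⌊2597348·69/10000⌋=17921; principal=254417-17921=236496; balance=2597348-236496=2360852
7. interest=⌊2360852·69/10000⌋=16289; principal=254417-16289=238128; balance=2360852-238128=2122724
8. interest=⌊2122724·69/10000⌋=14646; principal=254417-14646=239771; balance=2122724-239771=1882953
9. interest=⌊1882953·69/10000⌋=12992; principal=254417-12992=241425; balance=1882953-241425=1641528
10. interest=⌊1641528·69/10000⌋=11326; principal=254417-11326=243091; balance=1641528-243091=1398437
11. interest=⌊1398437·69/10000⌋=9649; principal=254417-9649=244768; balance=1398437-244768=1153669
12. interest=⌊1153669·69/10000⌋=7960; principal=254417-7960=246457; balance=1153669-246457=907212
13. interest=⌊907212·69/10000⌋=6259; principal=254417-6259=248158; balance=907212-248158=659054
14. interest=⌊659054·69/10000⌋=4547; principal=254417-4547=249870; balance=659054-249870=409184
15. interest=⌊409184·69/10000⌋=2823; principal=254417-2823=251594; balance=409184-251594=157590
16. interest=⌊157590·69/10000⌋=1087; principal=min(254417-1087,157590)=157590; balance=157590-157590=0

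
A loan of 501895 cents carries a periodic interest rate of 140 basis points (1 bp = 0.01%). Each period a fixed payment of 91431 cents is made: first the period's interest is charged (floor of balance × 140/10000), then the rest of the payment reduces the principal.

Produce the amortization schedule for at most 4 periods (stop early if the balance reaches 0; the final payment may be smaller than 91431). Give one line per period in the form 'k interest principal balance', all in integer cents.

1. interest=⌊501895·140/10000⌋=7026; principal=91431-7026=84405; balance=501895-84405=417490
2. interest=⌊417490·140/10000⌋=5844; principal=91431-5844=85587; balance=417490-85587=331903
3. interest=⌊331903·140/10000⌋=4646; principal=91431-4646=86785; balance=331903-86785=245118
4. interest=⌊245118·140/10000⌋=3431; principal=91431-3431=88000; balance=245118-88000=157118

1 7026 84405 417490
2 5844 85587 331903
3 4646 86785 245118
4 3431 88000 157118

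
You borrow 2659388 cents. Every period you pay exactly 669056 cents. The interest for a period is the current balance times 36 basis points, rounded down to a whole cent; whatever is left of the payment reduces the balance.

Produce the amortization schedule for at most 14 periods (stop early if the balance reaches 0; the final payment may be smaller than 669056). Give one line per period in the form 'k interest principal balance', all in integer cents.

1 9573 659483 1999905
2 7199 661857 1338048
3 4816 664240 673808
4 2425 666631 7177
5 25 7177 0

1. interest=⌊2659388·36/10000⌋=9573; principal=669056-9573=659483; balance=2659388-659483=1999905
2. interest=⌊1999905·36/10000⌋=7199; principal=669056-7199=661857; balance=1999905-661857=1338048
3. interest=⌊1338048·36/10000⌋=4816; principal=669056-4816=664240; balance=1338048-664240=673808
4. interest=⌊673808·36/10000⌋=2425; principal=669056-2425=666631; balance=673808-666631=7177
5. interest=⌊7177·36/10000⌋=25; principal=min(669056-25,7177)=7177; balance=7177-7177=0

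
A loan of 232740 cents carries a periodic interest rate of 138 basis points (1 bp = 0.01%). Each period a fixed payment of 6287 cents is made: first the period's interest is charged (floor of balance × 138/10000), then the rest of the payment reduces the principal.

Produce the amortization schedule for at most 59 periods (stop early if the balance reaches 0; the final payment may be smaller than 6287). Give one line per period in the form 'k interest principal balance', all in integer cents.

1 3211 3076 229664
2 3169 3118 226546
3 3126 3161 223385
4 3082 3205 220180
5 3038 3249 216931
6 2993 3294 213637
7 2948 3339 210298
8 2902 3385 206913
9 2855 3432 203481
10 2808 3479 200002
11 2760 3527 196475
12 2711 3576 192899
13 2662 3625 189274
14 2611 3676 185598
15 2561 3726 181872
16 2509 3778 178094
17 2457 3830 174264
18 2404 3883 170381
19 2351 3936 166445
20 2296 3991 162454
21 2241 4046 158408
22 2186 4101 154307
23 2129 4158 150149
24 2072 4215 145934
25 2013 4274 141660
26 1954 4333 137327
27 1895 4392 132935
28 1834 4453 128482
29 1773 4514 123968
30 1710 4577 119391
31 1647 4640 114751
32 1583 4704 110047
33 1518 4769 105278
34 1452 4835 100443
35 1386 4901 95542
36 1318 4969 90573
37 1249 5038 85535
38 1180 5107 80428
39 1109 5178 75250
40 1038 5249 70001
41 966 5321 64680
42 892 5395 59285
43 818 5469 53816
44 742 5545 48271
45 666 5621 42650
46 588 5699 36951
47 509 5778 31173
48 430 5857 25316
49 349 5938 19378
50 267 6020 13358
51 184 6103 7255
52 100 6187 1068
53 14 1068 0

1. interest=⌊232740·138/10000⌋=3211; principal=6287-3211=3076; balance=232740-3076=229664
2. interest=⌊229664·138/10000⌋=3169; principal=6287-3169=3118; balance=229664-3118=226546
3. interest=⌊226546·138/10000⌋=3126; principal=6287-3126=3161; balance=226546-3161=223385
4. interest=⌊223385·138/10000⌋=3082; principal=6287-3082=3205; balance=223385-3205=220180
5. interest=⌊220180·138/10000⌋=3038; principal=6287-3038=3249; balance=220180-3249=216931
6. interest=⌊216931·138/10000⌋=2993; principal=6287-2993=3294; balance=216931-3294=213637
7. interest=⌊213637·138/10000⌋=2948; principal=6287-2948=3339; balance=213637-3339=210298
8. interest=⌊210298·138/10000⌋=2902; principal=6287-2902=3385; balance=210298-3385=206913
9. interest=⌊206913·138/10000⌋=2855; principal=6287-2855=3432; balance=206913-3432=203481
10. interest=⌊203481·138/10000⌋=2808; principal=6287-2808=3479; balance=203481-3479=200002
11. interest=⌊200002·138/10000⌋=2760; principal=6287-2760=3527; balance=200002-3527=196475
12. interest=⌊196475·138/10000⌋=2711; principal=6287-2711=3576; balance=196475-3576=192899
13. interest=⌊192899·138/10000⌋=2662; principal=6287-2662=3625; balance=192899-3625=189274
14. interest=⌊189274·138/10000⌋=2611; principal=6287-2611=3676; balance=189274-3676=185598
15. interest=⌊185598·138/10000⌋=2561; principal=6287-2561=3726; balance=185598-3726=181872
16. interest=⌊181872·138/10000⌋=2509; principal=6287-2509=3778; balance=181872-3778=178094
17. interest=⌊178094·138/10000⌋=2457; principal=6287-2457=3830; balance=178094-3830=174264
18. interest=⌊174264·138/10000⌋=2404; principal=6287-2404=3883; balance=174264-3883=170381
19. interest=⌊170381·138/10000⌋=2351; principal=6287-2351=3936; balance=170381-3936=166445
20. interest=⌊166445·138/10000⌋=2296; principal=6287-2296=3991; balance=166445-3991=162454
21. interest=⌊162454·138/10000⌋=2241; principal=6287-2241=4046; balance=162454-4046=158408
22. interest=⌊158408·138/10000⌋=2186; principal=6287-2186=4101; balance=158408-4101=154307
23. interest=⌊154307·138/10000⌋=2129; principal=6287-2129=4158; balance=154307-4158=150149
24. interest=⌊150149·138/10000⌋=2072; principal=6287-2072=4215; balance=150149-4215=145934
25. interest=⌊145934·138/10000⌋=2013; principal=6287-2013=4274; balance=145934-4274=141660
26. interest=⌊141660·138/10000⌋=1954; principal=6287-1954=4333; balance=141660-4333=137327
27. interest=⌊137327·138/10000⌋=1895; principal=6287-1895=4392; balance=137327-4392=132935
28. interest=⌊132935·138/10000⌋=1834; principal=6287-1834=4453; balance=132935-4453=128482
29. interest=⌊128482·138/10000⌋=1773; principal=6287-1773=4514; balance=128482-4514=123968
30. interest=⌊123968·138/10000⌋=1710; principal=6287-1710=4577; balance=123968-4577=119391
31. interest=⌊119391·138/10000⌋=1647; principal=6287-1647=4640; balance=119391-4640=114751
32. interest=⌊114751·138/10000⌋=1583; principal=6287-1583=4704; balance=114751-4704=110047
33. interest=⌊110047·138/10000⌋=1518; principal=6287-1518=4769; balance=110047-4769=105278
34. interest=⌊105278·138/10000⌋=1452; principal=6287-1452=4835; balance=105278-4835=100443
35. interest=⌊100443·138/10000⌋=1386; principal=6287-1386=4901; balance=100443-4901=95542
36. interest=⌊95542·138/10000⌋=1318; principal=6287-1318=4969; balance=95542-4969=90573
37. interest=⌊90573·138/10000⌋=1249; principal=6287-1249=5038; balance=90573-5038=85535
38. interest=⌊85535·138/10000⌋=1180; principal=6287-1180=5107; balance=85535-5107=80428
39. interest=⌊80428·138/10000⌋=1109; principal=6287-1109=5178; balance=80428-5178=75250
40. interest=⌊75250·138/10000⌋=1038; principal=6287-1038=5249; balance=75250-5249=70001
41. interest=⌊70001·138/10000⌋=966; principal=6287-966=5321; balance=70001-5321=64680
42. interest=⌊64680·138/10000⌋=892; principal=6287-892=5395; balance=64680-5395=59285
43. interest=⌊59285·138/10000⌋=818; principal=6287-818=5469; balance=59285-5469=53816
44. interest=⌊53816·138/10000⌋=742; principal=6287-742=5545; balance=53816-5545=48271
45. interest=⌊48271·138/10000⌋=666; principal=6287-666=5621; balance=48271-5621=42650
46. interest=⌊42650·138/10000⌋=588; principal=6287-588=5699; balance=42650-5699=36951
47. interest=⌊36951·138/10000⌋=509; principal=6287-509=5778; balance=36951-5778=31173
48. interest=⌊31173·138/10000⌋=430; principal=6287-430=5857; balance=31173-5857=25316
49. interest=⌊25316·138/10000⌋=349; principal=6287-349=5938; balance=25316-5938=19378
50. interest=⌊19378·138/10000⌋=267; principal=6287-267=6020; balance=19378-6020=13358
51. interest=⌊13358·138/10000⌋=184; principal=6287-184=6103; balance=13358-6103=7255
52. interest=⌊7255·138/10000⌋=100; principal=6287-100=6187; balance=7255-6187=1068
53. interest=⌊1068·138/10000⌋=14; principal=min(6287-14,1068)=1068; balance=1068-1068=0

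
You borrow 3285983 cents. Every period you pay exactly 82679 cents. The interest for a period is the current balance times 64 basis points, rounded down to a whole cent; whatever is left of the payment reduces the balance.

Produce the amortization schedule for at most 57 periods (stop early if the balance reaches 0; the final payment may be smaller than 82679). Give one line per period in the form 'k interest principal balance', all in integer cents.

1. interest=⌊3285983·64/10000⌋=21030; principal=82679-21030=61649; balance=3285983-61649=3224334
2. interest=⌊3224334·64/10000⌋=20635; principal=82679-20635=62044; balance=3224334-62044=3162290
3. interest=⌊3162290·64/10000⌋=20238; principal=82679-20238=62441; balance=3162290-62441=3099849
4. interest=⌊3099849·64/10000⌋=19839; principal=82679-19839=62840; balance=3099849-62840=3037009
5. interest=⌊3037009·64/10000⌋=19436; principal=82679-19436=63243; balance=3037009-63243=2973766
6. interest=⌊2973766·64/10000⌋=19032; principal=82679-19032=63647; balance=2973766-63647=2910119
7. interest=⌊2910119·64/10000⌋=18624; principal=82679-18624=64055; balance=2910119-64055=2846064
8. interest=⌊2846064·64/10000⌋=18214; principal=82679-18214=64465; balance=2846064-64465=2781599
9. interest=⌊2781599·64/10000⌋=17802; principal=82679-17802=64877; balance=2781599-64877=2716722
10. interest=⌊2716722·64/10000⌋=17387; principal=82679-17387=65292; balance=2716722-65292=2651430
11. interest=⌊2651430·64/10000⌋=16969; principal=82679-16969=65710; balance=2651430-65710=2585720
12. interest=⌊2585720·64/10000⌋=16548; principal=82679-16548=66131; balance=2585720-66131=2519589
13. interest=⌊2519589·64/10000⌋=16125; principal=82679-16125=66554; balance=2519589-66554=2453035
14. interest=⌊2453035·64/10000⌋=15699; principal=82679-15699=66980; balance=2453035-66980=2386055
15. interest=⌊2386055·64/10000⌋=15270; principal=82679-15270=67409; balance=2386055-67409=2318646
16. interest=⌊2318646·64/10000⌋=14839; principal=82679-14839=67840; balance=2318646-67840=2250806
17. interest=⌊2250806·64/10000⌋=14405; principal=82679-14405=68274; balance=2250806-68274=2182532
18. interest=⌊2182532·64/10000⌋=13968; principal=82679-13968=68711; balance=2182532-68711=2113821
19. interest=⌊2113821·64/10000⌋=13528; principal=82679-13528=69151; balance=2113821-69151=2044670
20. interest=⌊2044670·64/10000⌋=13085; principal=82679-13085=69594; balance=2044670-69594=1975076
21. interest=⌊1975076·64/10000⌋=12640; principal=82679-12640=70039; balance=1975076-70039=1905037
22. interest=⌊1905037·64/10000⌋=12192; principal=82679-12192=70487; balance=1905037-70487=1834550
23. interest=⌊1834550·64/10000⌋=11741; principal=82679-11741=70938; balance=1834550-70938=1763612
24. interest=⌊1763612·64/10000⌋=11287; principal=82679-11287=71392; balance=1763612-71392=1692220
25. interest=⌊1692220·64/10000⌋=10830; principal=82679-10830=71849; balance=1692220-71849=1620371
26. interest=⌊1620371·64/10000⌋=10370; principal=82679-10370=72309; balance=1620371-72309=1548062
27. interest=⌊1548062·64/10000⌋=9907; principal=82679-9907=72772; balance=1548062-72772=1475290
28. interest=⌊1475290·64/10000⌋=9441; principal=82679-9441=73238; balance=1475290-73238=1402052
29. interest=⌊1402052·64/10000⌋=8973; principal=82679-8973=73706; balance=1402052-73706=1328346
30. interest=⌊1328346·64/10000⌋=8501; principal=82679-8501=74178; balance=1328346-74178=1254168
31. interest=⌊1254168·64/10000⌋=8026; principal=82679-8026=74653; balance=1254168-74653=1179515
32. interest=⌊1179515·64/10000⌋=7548; principal=82679-7548=75131; balance=1179515-75131=1104384
33. interest=⌊1104384·64/10000⌋=7068; principal=82679-7068=75611; balance=1104384-75611=1028773
34. interest=⌊1028773·64/10000⌋=6584; principal=82679-6584=76095; balance=1028773-76095=952678
35. interest=⌊952678·64/10000⌋=6097; principal=82679-6097=76582; balance=952678-76582=876096
36. interest=⌊876096·64/10000⌋=5607; principal=82679-5607=77072; balance=876096-77072=799024
37. interest=⌊799024·64/10000⌋=5113; principal=82679-5113=77566; balance=799024-77566=721458
38. interest=⌊721458·64/10000⌋=4617; principal=82679-4617=78062; balance=721458-78062=643396
39. interest=⌊643396·64/10000⌋=4117; principal=82679-4117=78562; balance=643396-78562=564834
40. interest=⌊564834·64/10000⌋=3614; principal=82679-3614=79065; balance=564834-79065=485769
41. interest=⌊485769·64/10000⌋=3108; principal=82679-3108=79571; balance=485769-79571=406198
42. interest=⌊406198·64/10000⌋=2599; principal=82679-2599=80080; balance=406198-80080=326118
43. interest=⌊326118·64/10000⌋=2087; principal=82679-2087=80592; balance=326118-80592=245526
44. interest=⌊245526·64/10000⌋=1571; principal=82679-1571=81108; balance=245526-81108=164418
45. interest=⌊164418·64/10000⌋=1052; principal=82679-1052=81627; balance=164418-81627=82791
46. interest=⌊82791·64/10000⌋=529; principal=82679-529=82150; balance=82791-82150=641
47. interest=⌊641·64/10000⌋=4; principal=min(82679-4,641)=641; balance=641-641=0

1 21030 61649 3224334
2 20635 62044 3162290
3 20238 62441 3099849
4 19839 62840 3037009
5 19436 63243 2973766
6 19032 63647 2910119
7 18624 64055 2846064
8 18214 64465 2781599
9 17802 64877 2716722
10 17387 65292 2651430
11 16969 65710 2585720
12 16548 66131 2519589
13 16125 66554 2453035
14 15699 66980 2386055
15 15270 67409 2318646
16 14839 67840 2250806
17 14405 68274 2182532
18 13968 68711 2113821
19 13528 69151 2044670
20 13085 69594 1975076
21 12640 70039 1905037
22 12192 70487 1834550
23 11741 70938 1763612
24 11287 71392 1692220
25 10830 71849 1620371
26 10370 72309 1548062
27 9907 72772 1475290
28 9441 73238 1402052
29 8973 73706 1328346
30 8501 74178 1254168
31 8026 74653 1179515
32 7548 75131 1104384
33 7068 75611 1028773
34 6584 76095 952678
35 6097 76582 876096
36 5607 77072 799024
37 5113 77566 721458
38 4617 78062 643396
39 4117 78562 564834
40 3614 79065 485769
41 3108 79571 406198
42 2599 80080 326118
43 2087 80592 245526
44 1571 81108 164418
45 1052 81627 82791
46 529 82150 641
47 4 641 0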